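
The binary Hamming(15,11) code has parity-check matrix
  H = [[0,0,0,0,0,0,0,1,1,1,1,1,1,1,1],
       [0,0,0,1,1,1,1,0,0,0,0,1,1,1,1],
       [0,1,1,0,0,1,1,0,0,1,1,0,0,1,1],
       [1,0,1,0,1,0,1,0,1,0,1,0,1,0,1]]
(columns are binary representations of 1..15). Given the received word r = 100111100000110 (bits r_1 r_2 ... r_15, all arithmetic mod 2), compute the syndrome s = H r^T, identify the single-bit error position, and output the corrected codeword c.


s = (0, 0, 1, 0)^T, error position = 2, corrected codeword c = 110111100000110

Compute s = H r^T mod 2 one row at a time:
  s_1 = 0 + 0 + 0 + 0 + 0 + 1 + 1 + 0 = 2 ≡ 0 (mod 2).
  s_2 = 1 + 1 + 1 + 1 + 0 + 1 + 1 + 0 = 6 ≡ 0 (mod 2).
  s_3 = 0 + 0 + 1 + 1 + 0 + 0 + 1 + 0 = 3 ≡ 1 (mod 2).
  s_4 = 1 + 0 + 1 + 1 + 0 + 0 + 1 + 0 = 4 ≡ 0 (mod 2).
s = (0, 0, 1, 0)^T — this equals column 2 of H (binary 0010), so error is at position 2.
Correct: flip bit 2 of r = 100111100000110 to get c = 110111100000110.


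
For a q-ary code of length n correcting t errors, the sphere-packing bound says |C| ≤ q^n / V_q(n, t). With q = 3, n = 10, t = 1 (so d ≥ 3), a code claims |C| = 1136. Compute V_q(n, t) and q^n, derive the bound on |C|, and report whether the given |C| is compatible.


V_q(n, t) = 21, q^n = 59049, Hamming bound = 2811, |C| = 1136 ≤ bound (satisfied).

Step 1: Compute V_q(n, t) = Σ_{j=0}^1 C(n, j) (q−1)^j.
  j = 0: C(10,0)·(2)^0 = 1·1 = 1.
  j = 1: C(10,1)·(2)^1 = 10·2 = 20.
  V_q(n, t) = 1 + 20 = 21.
Step 2: q^n = 3^10 = 59049.
Step 3: Hamming bound ⌊q^n / V_q(n,t)⌋ = ⌊59049/21⌋ = 2811.
Step 4: Compare |C| = 1136 to 2811: satisfied.
The claimed |C| lies below the Hamming bound.


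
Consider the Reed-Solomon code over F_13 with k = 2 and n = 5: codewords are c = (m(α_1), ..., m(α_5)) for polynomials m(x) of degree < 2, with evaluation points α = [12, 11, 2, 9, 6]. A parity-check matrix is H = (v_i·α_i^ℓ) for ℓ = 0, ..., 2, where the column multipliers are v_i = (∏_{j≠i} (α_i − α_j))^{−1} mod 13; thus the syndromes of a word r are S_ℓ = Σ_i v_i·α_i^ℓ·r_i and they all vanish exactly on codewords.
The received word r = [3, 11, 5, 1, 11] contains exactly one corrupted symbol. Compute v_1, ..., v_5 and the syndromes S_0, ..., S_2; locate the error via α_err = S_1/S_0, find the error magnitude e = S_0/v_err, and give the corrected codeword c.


S = (3, 5, 4), error at position 5, error magnitude e = 12, c = [3, 11, 5, 1, 12].

Step 1: column multipliers v_i = (∏_{j≠i}(α_i − α_j))^{−1} mod 13.
  i = 1 (α = 12): (12−11)(12−2)(12−9)(12−6) = 1·10·3·6 = 180 ≡ 11, so v_1 = 11^{−1} = 6 (mod 13).
  i = 2 (α = 11): (11−12)(11−2)(11−9)(11−6) = (−1)·9·2·5 = −90 ≡ 1, so v_2 = 1^{−1} = 1 (mod 13).
  i = 3 (α = 2): (2−12)(2−11)(2−9)(2−6) = (−10)·(−9)·(−7)·(−4) = 2520 ≡ 11, so v_3 = 11^{−1} = 6 (mod 13).
  i = 4 (α = 9): (9−12)(9−11)(9−2)(9−6) = (−3)·(−2)·7·3 = 126 ≡ 9, so v_4 = 9^{−1} = 3 (mod 13).
  i = 5 (α = 6): (6−12)(6−11)(6−2)(6−9) = (−6)·(−5)·4·(−3) = −360 ≡ 4, so v_5 = 4^{−1} = 10 (mod 13).
  v = [6, 1, 6, 3, 10].
Step 2: syndromes of r = [3, 11, 5, 1, 11] (all sums mod 13).
  S_0 = Σ v_i r_i = 6·3 + 1·11 + 6·5 + 3·1 + 10·11 = 172 ≡ 3.
  S_1 = Σ v_i α_i r_i = 6·12·3 + 1·11·11 + 6·2·5 + 3·9·1 + 10·6·11 = 1084 ≡ 5.
  α_i^2 mod 13 = [1, 4, 4, 3, 10].
  S_2 = Σ v_i α_i^2 r_i = 6·1·3 + 1·4·11 + 6·4·5 + 3·3·1 + 10·10·11 = 1291 ≡ 4.
  S = (3, 5, 4) ≠ 0, so r is not a codeword (an error is present).
Step 3: locate the error. For a single error e at position i, S_ℓ = v_i·e·α_i^ℓ, so α_err = S_1/S_0.
  S_0^{−1} = 3^{−1} = 9 (mod 13), so α_err = 5·9 = 45 ≡ 6 = α_5. Error position i = 5.
  Consistency check: S_2/S_1 = 4·8 = 32 ≡ 6 = α_err ✓ (single-error assumption holds).
Step 4: error magnitude e = S_0/v_5 = S_0·∏_{j≠5}(α_5 − α_j) = 3·4 = 12 ≡ 12 (mod 13).
Step 5: correct position 5: c_5 = r_5 − e = 11 − 12 ≡ 12 (mod 13). Hence c = [3, 11, 5, 1, 12].
  Check: interpolating c through the α_i gives m(x) = 8 + 5·x (degree < 2) with m(α_i) = c_i for every i, so c is indeed a codeword.


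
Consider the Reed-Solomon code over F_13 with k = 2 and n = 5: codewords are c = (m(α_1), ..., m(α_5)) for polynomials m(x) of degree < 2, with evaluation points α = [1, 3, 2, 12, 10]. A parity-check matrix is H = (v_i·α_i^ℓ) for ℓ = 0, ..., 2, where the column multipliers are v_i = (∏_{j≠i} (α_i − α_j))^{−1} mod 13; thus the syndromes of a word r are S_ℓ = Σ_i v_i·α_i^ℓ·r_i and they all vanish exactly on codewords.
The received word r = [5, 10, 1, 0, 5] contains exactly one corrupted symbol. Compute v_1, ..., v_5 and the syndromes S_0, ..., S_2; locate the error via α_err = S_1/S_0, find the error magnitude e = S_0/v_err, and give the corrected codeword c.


S = (6, 8, 2), error at position 5, error magnitude e = 10, c = [5, 10, 1, 0, 8].

Step 1: column multipliers v_i = (∏_{j≠i}(α_i − α_j))^{−1} mod 13.
  i = 1 (α = 1): (1−3)(1−2)(1−12)(1−10) = (−2)·(−1)·(−11)·(−9) = 198 ≡ 3, so v_1 = 3^{−1} = 9 (mod 13).
  i = 2 (α = 3): (3−1)(3−2)(3−12)(3−10) = 2·1·(−9)·(−7) = 126 ≡ 9, so v_2 = 9^{−1} = 3 (mod 13).
  i = 3 (α = 2): (2−1)(2−3)(2−12)(2−10) = 1·(−1)·(−10)·(−8) = −80 ≡ 11, so v_3 = 11^{−1} = 6 (mod 13).
  i = 4 (α = 12): (12−1)(12−3)(12−2)(12−10) = 11·9·10·2 = 1980 ≡ 4, so v_4 = 4^{−1} = 10 (mod 13).
  i = 5 (α = 10): (10−1)(10−3)(10−2)(10−12) = 9·7·8·(−2) = −1008 ≡ 6, so v_5 = 6^{−1} = 11 (mod 13).
  v = [9, 3, 6, 10, 11].
Step 2: syndromes of r = [5, 10, 1, 0, 5] (all sums mod 13).
  S_0 = Σ v_i r_i = 9·5 + 3·10 + 6·1 + 10·0 + 11·5 = 136 ≡ 6.
  S_1 = Σ v_i α_i r_i = 9·1·5 + 3·3·10 + 6·2·1 + 10·12·0 + 11·10·5 = 697 ≡ 8.
  α_i^2 mod 13 = [1, 9, 4, 1, 9].
  S_2 = Σ v_i α_i^2 r_i = 9·1·5 + 3·9·10 + 6·4·1 + 10·1·0 + 11·9·5 = 834 ≡ 2.
  S = (6, 8, 2) ≠ 0, so r is not a codeword (an error is present).
Step 3: locate the error. For a single error e at position i, S_ℓ = v_i·e·α_i^ℓ, so α_err = S_1/S_0.
  S_0^{−1} = 6^{−1} = 11 (mod 13), so α_err = 8·11 = 88 ≡ 10 = α_5. Error position i = 5.
  Consistency check: S_2/S_1 = 2·5 = 10 ≡ 10 = α_err ✓ (single-error assumption holds).
Step 4: error magnitude e = S_0/v_5 = S_0·∏_{j≠5}(α_5 − α_j) = 6·6 = 36 ≡ 10 (mod 13).
Step 5: correct position 5: c_5 = r_5 − e = 5 − 10 ≡ 8 (mod 13). Hence c = [5, 10, 1, 0, 8].
  Check: interpolating c through the α_i gives m(x) = 9 + 9·x (degree < 2) with m(α_i) = c_i for every i, so c is indeed a codeword.


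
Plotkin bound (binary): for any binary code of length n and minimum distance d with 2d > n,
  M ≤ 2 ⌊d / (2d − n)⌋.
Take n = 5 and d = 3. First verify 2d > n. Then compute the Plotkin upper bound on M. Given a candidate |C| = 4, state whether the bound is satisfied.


Plotkin bound M ≤ 6; given |C| = 4 ≤ bound (satisfied).

Check applicability: 2d = 6, n = 5.
2d − n = 1 > 0, so Plotkin applies.
Compute d/(2d−n) = 3/1 ≈ 3.0000.
⌊d/(2d−n)⌋ = 3.
Plotkin bound: M ≤ 2·3 = 6.
Given |C| = 4, check: satisfied.
This |C| is below the Plotkin bound.


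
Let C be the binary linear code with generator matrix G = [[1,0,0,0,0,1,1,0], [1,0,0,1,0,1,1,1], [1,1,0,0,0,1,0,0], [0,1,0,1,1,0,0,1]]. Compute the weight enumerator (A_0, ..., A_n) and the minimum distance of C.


Weight distribution: A_0 = 1, A_2 = 4, A_3 = 3, A_4 = 3, A_5 = 4, A_7 = 1. Minimum distance d = 2.

Enumerate all 2^4 = 16 messages m ∈ F_2^4.
For each, compute codeword c = mG in F_2^8, then tally its weight.
  m = 0000 → c = 00000000, weight = 0.
  m = 1000 → c = 10000110, weight = 3.
  m = 0100 → c = 10010111, weight = 5.
  m = 1100 → c = 00010001, weight = 2.
  m = 0010 → c = 11000100, weight = 3.
  m = 1010 → c = 01000010, weight = 2.
  m = 0110 → c = 01010011, weight = 4.
  m = 1110 → c = 11010101, weight = 5.
  m = 0001 → c = 01011001, weight = 4.
  m = 1001 → c = 11011111, weight = 7.
  m = 0101 → c = 11001110, weight = 5.
  m = 1101 → c = 01001000, weight = 2.
  m = 0011 → c = 10011101, weight = 5.
  m = 1011 → c = 00011011, weight = 4.
  m = 0111 → c = 00001010, weight = 2.
  m = 1111 → c = 10001100, weight = 3.
Tally weights:
  weight 0: 1 codewords.
  weight 2: 4 codewords.
  weight 3: 3 codewords.
  weight 4: 3 codewords.
  weight 5: 4 codewords.
  weight 7: 1 codewords.
Minimum distance d = smallest w > 0 with A_w > 0 = 2.
Sanity: Σ A_w = 16 = 2^4 = 16 ✓.


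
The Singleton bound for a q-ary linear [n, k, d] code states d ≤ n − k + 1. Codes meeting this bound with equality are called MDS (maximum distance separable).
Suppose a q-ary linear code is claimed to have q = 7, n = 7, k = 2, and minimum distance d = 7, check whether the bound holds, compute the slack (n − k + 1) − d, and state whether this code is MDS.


Singleton RHS = n − k + 1 = 6, slack = -1, bound violated (no such code; not MDS).

Singleton bound: d ≤ n − k + 1.
Here n = 7, k = 2, so n − k + 1 = 6.
Given d = 7, check d ≤ 6: NO.
Slack = (n − k + 1) − d = -1.
The slack is negative: d = 7 exceeds n − k + 1 = 6 by 1, so the Singleton bound is violated and no linear [7, 2, 7]_7 code can exist. In particular it is not MDS (MDS requires d = n − k + 1 exactly).
Description: the claimed parameters are [7, 2, 7]_7; such a code would be impossible (violates the Singleton bound).


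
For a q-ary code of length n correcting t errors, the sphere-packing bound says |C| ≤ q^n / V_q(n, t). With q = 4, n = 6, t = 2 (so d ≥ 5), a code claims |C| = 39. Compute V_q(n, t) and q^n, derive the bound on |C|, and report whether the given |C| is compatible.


V_q(n, t) = 154, q^n = 4096, Hamming bound = 26, |C| = 39 > bound (violated).

Step 1: Compute V_q(n, t) = Σ_{j=0}^2 C(n, j) (q−1)^j.
  j = 0: C(6,0)·(3)^0 = 1·1 = 1.
  j = 1: C(6,1)·(3)^1 = 6·3 = 18.
  j = 2: C(6,2)·(3)^2 = 15·9 = 135.
  V_q(n, t) = 1 + 18 + 135 = 154.
Step 2: q^n = 4^6 = 4096.
Step 3: Hamming bound ⌊q^n / V_q(n,t)⌋ = ⌊4096/154⌋ = 26.
Step 4: Compare |C| = 39 to 26: violated.
The claimed |C| lies above the Hamming bound, so no 4-ary code of length 6 with d ≥ 5 can have 39 codewords.


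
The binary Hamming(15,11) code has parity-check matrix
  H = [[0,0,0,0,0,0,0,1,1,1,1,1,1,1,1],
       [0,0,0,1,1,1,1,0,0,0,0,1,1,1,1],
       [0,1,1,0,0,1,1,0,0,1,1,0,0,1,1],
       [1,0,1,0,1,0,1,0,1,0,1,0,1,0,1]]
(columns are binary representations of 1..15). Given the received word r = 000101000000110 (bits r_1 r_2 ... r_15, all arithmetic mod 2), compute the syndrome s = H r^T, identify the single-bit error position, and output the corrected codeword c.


s = (0, 0, 0, 1)^T, error position = 1, corrected codeword c = 100101000000110

Compute s = H r^T mod 2 one row at a time:
  s_1 = 0 + 0 + 0 + 0 + 0 + 1 + 1 + 0 = 2 ≡ 0 (mod 2).
  s_2 = 1 + 0 + 1 + 0 + 0 + 1 + 1 + 0 = 4 ≡ 0 (mod 2).
  s_3 = 0 + 0 + 1 + 0 + 0 + 0 + 1 + 0 = 2 ≡ 0 (mod 2).
  s_4 = 0 + 0 + 0 + 0 + 0 + 0 + 1 + 0 = 1 ≡ 1 (mod 2).
s = (0, 0, 0, 1)^T — this equals column 1 of H (binary 0001), so error is at position 1.
Correct: flip bit 1 of r = 000101000000110 to get c = 100101000000110.


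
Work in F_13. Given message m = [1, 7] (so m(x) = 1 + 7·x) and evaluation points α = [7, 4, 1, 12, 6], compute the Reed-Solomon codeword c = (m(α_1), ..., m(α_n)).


c = [11, 3, 8, 7, 4]

Message polynomial: m(x) = 1 + 7·x (mod 13).
For each evaluation point α_i, compute m(α_i) mod 13:
  α_1 = 7: Horner steps 7 → 11, so m(7) = 11.
  α_2 = 4: Horner steps 7 → 3, so m(4) = 3.
  α_3 = 1: Horner steps 7 → 8, so m(1) = 8.
  α_4 = 12: Horner steps 7 → 7, so m(12) = 7.
  α_5 = 6: Horner steps 7 → 4, so m(6) = 4.
Codeword c = [11, 3, 8, 7, 4] ∈ F_13^5.


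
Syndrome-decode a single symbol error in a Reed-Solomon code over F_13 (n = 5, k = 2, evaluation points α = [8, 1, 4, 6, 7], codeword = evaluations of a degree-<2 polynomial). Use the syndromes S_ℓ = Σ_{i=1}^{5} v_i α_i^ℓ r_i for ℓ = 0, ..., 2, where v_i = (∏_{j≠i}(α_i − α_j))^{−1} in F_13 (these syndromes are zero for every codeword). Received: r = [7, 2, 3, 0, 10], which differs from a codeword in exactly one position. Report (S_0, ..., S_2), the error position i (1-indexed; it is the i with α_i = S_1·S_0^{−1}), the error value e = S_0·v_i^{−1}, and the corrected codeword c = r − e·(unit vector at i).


S = (6, 11, 5), error at position 3, error magnitude e = 10, c = [7, 2, 6, 0, 10].

Step 1: column multipliers v_i = (∏_{j≠i}(α_i − α_j))^{−1} mod 13.
  i = 1 (α = 8): (8−1)(8−4)(8−6)(8−7) = 7·4·2·1 = 56 ≡ 4, so v_1 = 4^{−1} = 10 (mod 13).
  i = 2 (α = 1): (1−8)(1−4)(1−6)(1−7) = (−7)·(−3)·(−5)·(−6) = 630 ≡ 6, so v_2 = 6^{−1} = 11 (mod 13).
  i = 3 (α = 4): (4−8)(4−1)(4−6)(4−7) = (−4)·3·(−2)·(−3) = −72 ≡ 6, so v_3 = 6^{−1} = 11 (mod 13).
  i = 4 (α = 6): (6−8)(6−1)(6−4)(6−7) = (−2)·5·2·(−1) = 20 ≡ 7, so v_4 = 7^{−1} = 2 (mod 13).
  i = 5 (α = 7): (7−8)(7−1)(7−4)(7−6) = (−1)·6·3·1 = −18 ≡ 8, so v_5 = 8^{−1} = 5 (mod 13).
  v = [10, 11, 11, 2, 5].
Step 2: syndromes of r = [7, 2, 3, 0, 10] (all sums mod 13).
  S_0 = Σ v_i r_i = 10·7 + 11·2 + 11·3 + 2·0 + 5·10 = 175 ≡ 6.
  S_1 = Σ v_i α_i r_i = 10·8·7 + 11·1·2 + 11·4·3 + 2·6·0 + 5·7·10 = 1064 ≡ 11.
  α_i^2 mod 13 = [12, 1, 3, 10, 10].
  S_2 = Σ v_i α_i^2 r_i = 10·12·7 + 11·1·2 + 11·3·3 + 2·10·0 + 5·10·10 = 1461 ≡ 5.
  S = (6, 11, 5) ≠ 0, so r is not a codeword (an error is present).
Step 3: locate the error. For a single error e at position i, S_ℓ = v_i·e·α_i^ℓ, so α_err = S_1/S_0.
  S_0^{−1} = 6^{−1} = 11 (mod 13), so α_err = 11·11 = 121 ≡ 4 = α_3. Error position i = 3.
  Consistency check: S_2/S_1 = 5·6 = 30 ≡ 4 = α_err ✓ (single-error assumption holds).
Step 4: error magnitude e = S_0/v_3 = S_0·∏_{j≠3}(α_3 − α_j) = 6·6 = 36 ≡ 10 (mod 13).
Step 5: correct position 3: c_3 = r_3 − e = 3 − 10 ≡ 6 (mod 13). Hence c = [7, 2, 6, 0, 10].
  Check: interpolating c through the α_i gives m(x) = 5 + 10·x (degree < 2) with m(α_i) = c_i for every i, so c is indeed a codeword.


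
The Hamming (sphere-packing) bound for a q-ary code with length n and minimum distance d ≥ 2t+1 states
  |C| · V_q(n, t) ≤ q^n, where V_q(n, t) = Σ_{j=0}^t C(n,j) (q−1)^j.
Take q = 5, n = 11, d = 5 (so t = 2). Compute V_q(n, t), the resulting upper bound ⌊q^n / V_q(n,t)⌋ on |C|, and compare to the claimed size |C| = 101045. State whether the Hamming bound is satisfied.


V_q(n, t) = 925, q^n = 48828125, Hamming bound = 52787, |C| = 101045 > bound (violated).

Step 1: Compute V_q(n, t) = Σ_{j=0}^2 C(n, j) (q−1)^j.
  j = 0: C(11,0)·(4)^0 = 1·1 = 1.
  j = 1: C(11,1)·(4)^1 = 11·4 = 44.
  j = 2: C(11,2)·(4)^2 = 55·16 = 880.
  V_q(n, t) = 1 + 44 + 880 = 925.
Step 2: q^n = 5^11 = 48828125.
Step 3: Hamming bound ⌊q^n / V_q(n,t)⌋ = ⌊48828125/925⌋ = 52787.
Step 4: Compare |C| = 101045 to 52787: violated.
The claimed |C| lies above the Hamming bound, so no 5-ary code of length 11 with d ≥ 5 can have 101045 codewords.


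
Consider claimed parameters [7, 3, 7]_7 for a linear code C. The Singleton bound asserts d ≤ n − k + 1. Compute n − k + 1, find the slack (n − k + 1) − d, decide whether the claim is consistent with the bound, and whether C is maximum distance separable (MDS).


Singleton RHS = n − k + 1 = 5, slack = -2, bound violated (no such code; not MDS).

Singleton bound: d ≤ n − k + 1.
Here n = 7, k = 3, so n − k + 1 = 5.
Given d = 7, check d ≤ 5: NO.
Slack = (n − k + 1) − d = -2.
The slack is negative: d = 7 exceeds n − k + 1 = 5 by 2, so the Singleton bound is violated and no linear [7, 3, 7]_7 code can exist. In particular it is not MDS (MDS requires d = n − k + 1 exactly).
Description: the claimed parameters are [7, 3, 7]_7; such a code would be impossible (violates the Singleton bound).


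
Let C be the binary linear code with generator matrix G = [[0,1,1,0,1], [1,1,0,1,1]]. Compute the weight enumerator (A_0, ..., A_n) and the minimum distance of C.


Weight distribution: A_0 = 1, A_3 = 2, A_4 = 1. Minimum distance d = 3.

Enumerate all 2^2 = 4 messages m ∈ F_2^2.
For each, compute codeword c = mG in F_2^5, then tally its weight.
  m = 00 → c = 00000, weight = 0.
  m = 10 → c = 01101, weight = 3.
  m = 01 → c = 11011, weight = 4.
  m = 11 → c = 10110, weight = 3.
Tally weights:
  weight 0: 1 codewords.
  weight 3: 2 codewords.
  weight 4: 1 codewords.
Minimum distance d = smallest w > 0 with A_w > 0 = 3.
Sanity: Σ A_w = 4 = 2^2 = 4 ✓.


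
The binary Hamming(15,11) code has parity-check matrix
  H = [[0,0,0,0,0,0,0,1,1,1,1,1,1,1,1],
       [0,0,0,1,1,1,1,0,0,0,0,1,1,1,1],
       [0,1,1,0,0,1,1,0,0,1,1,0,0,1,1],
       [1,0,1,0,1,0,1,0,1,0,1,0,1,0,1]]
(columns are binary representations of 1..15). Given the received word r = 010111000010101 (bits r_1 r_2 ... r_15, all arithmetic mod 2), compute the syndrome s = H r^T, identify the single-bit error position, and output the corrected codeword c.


s = (1, 1, 0, 0)^T, error position = 12, corrected codeword c = 010111000011101

Compute s = H r^T mod 2 one row at a time:
  s_1 = 0 + 0 + 0 + 1 + 0 + 1 + 0 + 1 = 3 ≡ 1 (mod 2).
  s_2 = 1 + 1 + 1 + 0 + 0 + 1 + 0 + 1 = 5 ≡ 1 (mod 2).
  s_3 = 1 + 0 + 1 + 0 + 0 + 1 + 0 + 1 = 4 ≡ 0 (mod 2).
  s_4 = 0 + 0 + 1 + 0 + 0 + 1 + 1 + 1 = 4 ≡ 0 (mod 2).
s = (1, 1, 0, 0)^T — this equals column 12 of H (binary 1100), so error is at position 12.
Correct: flip bit 12 of r = 010111000010101 to get c = 010111000011101.


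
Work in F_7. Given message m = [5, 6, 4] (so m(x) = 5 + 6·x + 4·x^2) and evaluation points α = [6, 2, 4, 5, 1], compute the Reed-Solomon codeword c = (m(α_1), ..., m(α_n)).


c = [3, 5, 2, 2, 1]

Message polynomial: m(x) = 5 + 6·x + 4·x^2 (mod 7).
For each evaluation point α_i, compute m(α_i) mod 7:
  α_1 = 6: Horner steps 4 → 2 → 3, so m(6) = 3.
  α_2 = 2: Horner steps 4 → 0 → 5, so m(2) = 5.
  α_3 = 4: Horner steps 4 → 1 → 2, so m(4) = 2.
  α_4 = 5: Horner steps 4 → 5 → 2, so m(5) = 2.
  α_5 = 1: Horner steps 4 → 3 → 1, so m(1) = 1.
Codeword c = [3, 5, 2, 2, 1] ∈ F_7^5.


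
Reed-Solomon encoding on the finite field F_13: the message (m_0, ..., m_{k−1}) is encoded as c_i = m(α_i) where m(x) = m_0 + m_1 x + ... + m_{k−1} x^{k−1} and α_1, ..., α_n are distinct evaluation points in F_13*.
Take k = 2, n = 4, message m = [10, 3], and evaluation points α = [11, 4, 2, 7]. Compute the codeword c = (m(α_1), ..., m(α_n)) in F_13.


c = [4, 9, 3, 5]

Message polynomial: m(x) = 10 + 3·x (mod 13).
For each evaluation point α_i, compute m(α_i) mod 13:
  α_1 = 11: Horner steps 3 → 4, so m(11) = 4.
  α_2 = 4: Horner steps 3 → 9, so m(4) = 9.
  α_3 = 2: Horner steps 3 → 3, so m(2) = 3.
  α_4 = 7: Horner steps 3 → 5, so m(7) = 5.
Codeword c = [4, 9, 3, 5] ∈ F_13^4.


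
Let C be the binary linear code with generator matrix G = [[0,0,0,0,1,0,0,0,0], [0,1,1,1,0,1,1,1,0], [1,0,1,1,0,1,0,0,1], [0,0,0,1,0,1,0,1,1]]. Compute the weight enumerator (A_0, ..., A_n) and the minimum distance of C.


Weight distribution: A_0 = 1, A_1 = 1, A_3 = 1, A_4 = 3, A_5 = 5, A_6 = 4, A_7 = 1. Minimum distance d = 1.

Enumerate all 2^4 = 16 messages m ∈ F_2^4.
For each, compute codeword c = mG in F_2^9, then tally its weight.
  m = 0000 → c = 000000000, weight = 0.
  m = 1000 → c = 000010000, weight = 1.
  m = 0100 → c = 011101110, weight = 6.
  m = 1100 → c = 011111110, weight = 7.
  m = 0010 → c = 101101001, weight = 5.
  m = 1010 → c = 101111001, weight = 6.
  m = 0110 → c = 110000111, weight = 5.
  m = 1110 → c = 110010111, weight = 6.
  m = 0001 → c = 000101011, weight = 4.
  m = 1001 → c = 000111011, weight = 5.
  m = 0101 → c = 011000101, weight = 4.
  m = 1101 → c = 011010101, weight = 5.
  m = 0011 → c = 101000010, weight = 3.
  m = 1011 → c = 101010010, weight = 4.
  m = 0111 → c = 110101100, weight = 5.
  m = 1111 → c = 110111100, weight = 6.
Tally weights:
  weight 0: 1 codewords.
  weight 1: 1 codewords.
  weight 3: 1 codewords.
  weight 4: 3 codewords.
  weight 5: 5 codewords.
  weight 6: 4 codewords.
  weight 7: 1 codewords.
Minimum distance d = smallest w > 0 with A_w > 0 = 1.
Sanity: Σ A_w = 16 = 2^4 = 16 ✓.


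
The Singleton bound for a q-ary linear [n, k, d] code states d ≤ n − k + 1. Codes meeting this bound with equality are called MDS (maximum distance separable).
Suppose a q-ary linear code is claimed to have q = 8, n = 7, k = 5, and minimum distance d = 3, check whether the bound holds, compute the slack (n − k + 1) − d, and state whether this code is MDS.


Singleton RHS = n − k + 1 = 3, slack = 0, bound satisfied, MDS.

Singleton bound: d ≤ n − k + 1.
Here n = 7, k = 5, so n − k + 1 = 3.
Given d = 3, check d ≤ 3: YES.
Slack = (n − k + 1) − d = 0.
The code is MDS (slack = 0).
Description: the claimed parameters are [7, 5, 3]_8; such a code would be MDS (meets Singleton bound).


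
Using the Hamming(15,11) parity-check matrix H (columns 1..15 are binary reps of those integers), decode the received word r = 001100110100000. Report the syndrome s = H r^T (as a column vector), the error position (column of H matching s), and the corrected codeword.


s = (0, 0, 1, 0)^T, error position = 2, corrected codeword c = 011100110100000

Compute s = H r^T mod 2 one row at a time:
  s_1 = 1 + 0 + 1 + 0 + 0 + 0 + 0 + 0 = 2 ≡ 0 (mod 2).
  s_2 = 1 + 0 + 0 + 1 + 0 + 0 + 0 + 0 = 2 ≡ 0 (mod 2).
  s_3 = 0 + 1 + 0 + 1 + 1 + 0 + 0 + 0 = 3 ≡ 1 (mod 2).
  s_4 = 0 + 1 + 0 + 1 + 0 + 0 + 0 + 0 = 2 ≡ 0 (mod 2).
s = (0, 0, 1, 0)^T — this equals column 2 of H (binary 0010), so error is at position 2.
Correct: flip bit 2 of r = 001100110100000 to get c = 011100110100000.


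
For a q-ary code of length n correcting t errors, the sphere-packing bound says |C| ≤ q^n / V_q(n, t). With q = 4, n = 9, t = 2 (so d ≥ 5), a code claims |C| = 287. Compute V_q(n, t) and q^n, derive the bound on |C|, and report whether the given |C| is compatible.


V_q(n, t) = 352, q^n = 262144, Hamming bound = 744, |C| = 287 ≤ bound (satisfied).

Step 1: Compute V_q(n, t) = Σ_{j=0}^2 C(n, j) (q−1)^j.
  j = 0: C(9,0)·(3)^0 = 1·1 = 1.
  j = 1: C(9,1)·(3)^1 = 9·3 = 27.
  j = 2: C(9,2)·(3)^2 = 36·9 = 324.
  V_q(n, t) = 1 + 27 + 324 = 352.
Step 2: q^n = 4^9 = 262144.
Step 3: Hamming bound ⌊q^n / V_q(n,t)⌋ = ⌊262144/352⌋ = 744.
Step 4: Compare |C| = 287 to 744: satisfied.
The claimed |C| lies below the Hamming bound.


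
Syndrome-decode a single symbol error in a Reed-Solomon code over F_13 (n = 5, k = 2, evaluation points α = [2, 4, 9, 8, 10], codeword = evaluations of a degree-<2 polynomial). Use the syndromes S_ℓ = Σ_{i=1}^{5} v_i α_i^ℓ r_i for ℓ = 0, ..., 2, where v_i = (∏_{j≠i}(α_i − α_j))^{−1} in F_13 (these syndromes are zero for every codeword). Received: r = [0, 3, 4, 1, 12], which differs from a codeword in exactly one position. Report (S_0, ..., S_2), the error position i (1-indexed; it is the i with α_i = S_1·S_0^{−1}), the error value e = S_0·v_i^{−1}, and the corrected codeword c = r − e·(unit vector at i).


S = (2, 3, 11), error at position 4, error magnitude e = 5, c = [0, 3, 4, 9, 12].

Step 1: column multipliers v_i = (∏_{j≠i}(α_i − α_j))^{−1} mod 13.
  i = 1 (α = 2): (2−4)(2−9)(2−8)(2−10) = (−2)·(−7)·(−6)·(−8) = 672 ≡ 9, so v_1 = 9^{−1} = 3 (mod 13).
  i = 2 (α = 4): (4−2)(4−9)(4−8)(4−10) = 2·(−5)·(−4)·(−6) = −240 ≡ 7, so v_2 = 7^{−1} = 2 (mod 13).
  i = 3 (α = 9): (9−2)(9−4)(9−8)(9−10) = 7·5·1·(−1) = −35 ≡ 4, so v_3 = 4^{−1} = 10 (mod 13).
  i = 4 (α = 8): (8−2)(8−4)(8−9)(8−10) = 6·4·(−1)·(−2) = 48 ≡ 9, so v_4 = 9^{−1} = 3 (mod 13).
  i = 5 (α = 10): (10−2)(10−4)(10−9)(10−8) = 8·6·1·2 = 96 ≡ 5, so v_5 = 5^{−1} = 8 (mod 13).
  v = [3, 2, 10, 3, 8].
Step 2: syndromes of r = [0, 3, 4, 1, 12] (all sums mod 13).
  S_0 = Σ v_i r_i = 3·0 + 2·3 + 10·4 + 3·1 + 8·12 = 145 ≡ 2.
  S_1 = Σ v_i α_i r_i = 3·2·0 + 2·4·3 + 10·9·4 + 3·8·1 + 8·10·12 = 1368 ≡ 3.
  α_i^2 mod 13 = [4, 3, 3, 12, 9].
  S_2 = Σ v_i α_i^2 r_i = 3·4·0 + 2·3·3 + 10·3·4 + 3·12·1 + 8·9·12 = 1038 ≡ 11.
  S = (2, 3, 11) ≠ 0, so r is not a codeword (an error is present).
Step 3: locate the error. For a single error e at position i, S_ℓ = v_i·e·α_i^ℓ, so α_err = S_1/S_0.
  S_0^{−1} = 2^{−1} = 7 (mod 13), so α_err = 3·7 = 21 ≡ 8 = α_4. Error position i = 4.
  Consistency check: S_2/S_1 = 11·9 = 99 ≡ 8 = α_err ✓ (single-error assumption holds).
Step 4: error magnitude e = S_0/v_4 = S_0·∏_{j≠4}(α_4 − α_j) = 2·9 = 18 ≡ 5 (mod 13).
Step 5: correct position 4: c_4 = r_4 − e = 1 − 5 ≡ 9 (mod 13). Hence c = [0, 3, 4, 9, 12].
  Check: interpolating c through the α_i gives m(x) = 10 + 8·x (degree < 2) with m(α_i) = c_i for every i, so c is indeed a codeword.


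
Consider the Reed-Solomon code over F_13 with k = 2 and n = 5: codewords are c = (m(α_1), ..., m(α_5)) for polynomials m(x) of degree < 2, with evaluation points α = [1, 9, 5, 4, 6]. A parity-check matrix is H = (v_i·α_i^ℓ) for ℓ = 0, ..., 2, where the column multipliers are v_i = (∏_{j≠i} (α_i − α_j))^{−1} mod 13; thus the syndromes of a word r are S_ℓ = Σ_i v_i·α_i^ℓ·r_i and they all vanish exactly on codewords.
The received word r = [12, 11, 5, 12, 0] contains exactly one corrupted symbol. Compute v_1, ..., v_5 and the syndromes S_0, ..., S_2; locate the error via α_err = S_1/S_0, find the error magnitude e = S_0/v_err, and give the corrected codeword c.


S = (6, 11, 5), error at position 4, error magnitude e = 2, c = [12, 11, 5, 10, 0].

Step 1: column multipliers v_i = (∏_{j≠i}(α_i − α_j))^{−1} mod 13.
  i = 1 (α = 1): (1−9)(1−5)(1−4)(1−6) = (−8)·(−4)·(−3)·(−5) = 480 ≡ 12, so v_1 = 12^{−1} = 12 (mod 13).
  i = 2 (α = 9): (9−1)(9−5)(9−4)(9−6) = 8·4·5·3 = 480 ≡ 12, so v_2 = 12^{−1} = 12 (mod 13).
  i = 3 (α = 5): (5−1)(5−9)(5−4)(5−6) = 4·(−4)·1·(−1) = 16 ≡ 3, so v_3 = 3^{−1} = 9 (mod 13).
  i = 4 (α = 4): (4−1)(4−9)(4−5)(4−6) = 3·(−5)·(−1)·(−2) = −30 ≡ 9, so v_4 = 9^{−1} = 3 (mod 13).
  i = 5 (α = 6): (6−1)(6−9)(6−5)(6−4) = 5·(−3)·1·2 = −30 ≡ 9, so v_5 = 9^{−1} = 3 (mod 13).
  v = [12, 12, 9, 3, 3].
Step 2: syndromes of r = [12, 11, 5, 12, 0] (all sums mod 13).
  S_0 = Σ v_i r_i = 12·12 + 12·11 + 9·5 + 3·12 + 3·0 = 357 ≡ 6.
  S_1 = Σ v_i α_i r_i = 12·1·12 + 12·9·11 + 9·5·5 + 3·4·12 + 3·6·0 = 1701 ≡ 11.
  α_i^2 mod 13 = [1, 3, 12, 3, 10].
  S_2 = Σ v_i α_i^2 r_i = 12·1·12 + 12·3·11 + 9·12·5 + 3·3·12 + 3·10·0 = 1188 ≡ 5.
  S = (6, 11, 5) ≠ 0, so r is not a codeword (an error is present).
Step 3: locate the error. For a single error e at position i, S_ℓ = v_i·e·α_i^ℓ, so α_err = S_1/S_0.
  S_0^{−1} = 6^{−1} = 11 (mod 13), so α_err = 11·11 = 121 ≡ 4 = α_4. Error position i = 4.
  Consistency check: S_2/S_1 = 5·6 = 30 ≡ 4 = α_err ✓ (single-error assumption holds).
Step 4: error magnitude e = S_0/v_4 = S_0·∏_{j≠4}(α_4 − α_j) = 6·9 = 54 ≡ 2 (mod 13).
Step 5: correct position 4: c_4 = r_4 − e = 12 − 2 ≡ 10 (mod 13). Hence c = [12, 11, 5, 10, 0].
  Check: interpolating c through the α_i gives m(x) = 4 + 8·x (degree < 2) with m(α_i) = c_i for every i, so c is indeed a codeword.


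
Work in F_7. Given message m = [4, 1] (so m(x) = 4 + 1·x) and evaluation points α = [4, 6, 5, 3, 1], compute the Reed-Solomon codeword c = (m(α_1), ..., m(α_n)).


c = [1, 3, 2, 0, 5]

Message polynomial: m(x) = 4 + 1·x (mod 7).
For each evaluation point α_i, compute m(α_i) mod 7:
  α_1 = 4: Horner steps 1 → 1, so m(4) = 1.
  α_2 = 6: Horner steps 1 → 3, so m(6) = 3.
  α_3 = 5: Horner steps 1 → 2, so m(5) = 2.
  α_4 = 3: Horner steps 1 → 0, so m(3) = 0.
  α_5 = 1: Horner steps 1 → 5, so m(1) = 5.
Codeword c = [1, 3, 2, 0, 5] ∈ F_7^5.


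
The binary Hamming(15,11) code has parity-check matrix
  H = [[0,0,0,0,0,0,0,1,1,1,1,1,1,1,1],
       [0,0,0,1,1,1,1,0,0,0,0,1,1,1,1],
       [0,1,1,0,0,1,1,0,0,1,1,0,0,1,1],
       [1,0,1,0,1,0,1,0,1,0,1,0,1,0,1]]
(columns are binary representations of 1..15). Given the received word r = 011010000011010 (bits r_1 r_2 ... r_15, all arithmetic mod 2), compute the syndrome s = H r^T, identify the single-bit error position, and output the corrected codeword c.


s = (1, 1, 0, 1)^T, error position = 13, corrected codeword c = 011010000011110

Compute s = H r^T mod 2 one row at a time:
  s_1 = 0 + 0 + 0 + 1 + 1 + 0 + 1 + 0 = 3 ≡ 1 (mod 2).
  s_2 = 0 + 1 + 0 + 0 + 1 + 0 + 1 + 0 = 3 ≡ 1 (mod 2).
  s_3 = 1 + 1 + 0 + 0 + 0 + 1 + 1 + 0 = 4 ≡ 0 (mod 2).
  s_4 = 0 + 1 + 1 + 0 + 0 + 1 + 0 + 0 = 3 ≡ 1 (mod 2).
s = (1, 1, 0, 1)^T — this equals column 13 of H (binary 1101), so error is at position 13.
Correct: flip bit 13 of r = 011010000011010 to get c = 011010000011110.


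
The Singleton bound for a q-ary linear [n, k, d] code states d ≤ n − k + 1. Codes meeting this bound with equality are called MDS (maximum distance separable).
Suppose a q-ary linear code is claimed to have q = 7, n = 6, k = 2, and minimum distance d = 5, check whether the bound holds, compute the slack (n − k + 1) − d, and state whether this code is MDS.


Singleton RHS = n − k + 1 = 5, slack = 0, bound satisfied, MDS.

Singleton bound: d ≤ n − k + 1.
Here n = 6, k = 2, so n − k + 1 = 5.
Given d = 5, check d ≤ 5: YES.
Slack = (n − k + 1) − d = 0.
The code is MDS (slack = 0).
Description: the claimed parameters are [6, 2, 5]_7; such a code would be MDS (meets Singleton bound).


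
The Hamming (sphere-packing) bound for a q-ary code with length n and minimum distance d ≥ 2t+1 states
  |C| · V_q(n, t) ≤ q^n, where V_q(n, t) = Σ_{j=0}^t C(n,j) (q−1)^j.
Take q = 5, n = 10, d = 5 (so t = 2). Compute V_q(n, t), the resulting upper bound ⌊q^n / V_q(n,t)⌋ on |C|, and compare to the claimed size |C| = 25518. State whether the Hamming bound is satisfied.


V_q(n, t) = 761, q^n = 9765625, Hamming bound = 12832, |C| = 25518 > bound (violated).

Step 1: Compute V_q(n, t) = Σ_{j=0}^2 C(n, j) (q−1)^j.
  j = 0: C(10,0)·(4)^0 = 1·1 = 1.
  j = 1: C(10,1)·(4)^1 = 10·4 = 40.
  j = 2: C(10,2)·(4)^2 = 45·16 = 720.
  V_q(n, t) = 1 + 40 + 720 = 761.
Step 2: q^n = 5^10 = 9765625.
Step 3: Hamming bound ⌊q^n / V_q(n,t)⌋ = ⌊9765625/761⌋ = 12832.
Step 4: Compare |C| = 25518 to 12832: violated.
The claimed |C| lies above the Hamming bound, so no 5-ary code of length 10 with d ≥ 5 can have 25518 codewords.


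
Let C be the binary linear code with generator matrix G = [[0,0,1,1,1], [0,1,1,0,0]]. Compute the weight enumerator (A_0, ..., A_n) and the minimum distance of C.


Weight distribution: A_0 = 1, A_2 = 1, A_3 = 2. Minimum distance d = 2.

Enumerate all 2^2 = 4 messages m ∈ F_2^2.
For each, compute codeword c = mG in F_2^5, then tally its weight.
  m = 00 → c = 00000, weight = 0.
  m = 10 → c = 00111, weight = 3.
  m = 01 → c = 01100, weight = 2.
  m = 11 → c = 01011, weight = 3.
Tally weights:
  weight 0: 1 codewords.
  weight 2: 1 codewords.
  weight 3: 2 codewords.
Minimum distance d = smallest w > 0 with A_w > 0 = 2.
Sanity: Σ A_w = 4 = 2^2 = 4 ✓.


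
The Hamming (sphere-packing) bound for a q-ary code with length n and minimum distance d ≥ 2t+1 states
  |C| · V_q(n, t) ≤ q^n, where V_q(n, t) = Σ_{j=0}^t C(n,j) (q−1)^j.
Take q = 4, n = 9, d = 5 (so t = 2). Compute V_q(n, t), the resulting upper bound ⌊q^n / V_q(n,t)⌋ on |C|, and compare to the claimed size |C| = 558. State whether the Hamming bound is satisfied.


V_q(n, t) = 352, q^n = 262144, Hamming bound = 744, |C| = 558 ≤ bound (satisfied).

Step 1: Compute V_q(n, t) = Σ_{j=0}^2 C(n, j) (q−1)^j.
  j = 0: C(9,0)·(3)^0 = 1·1 = 1.
  j = 1: C(9,1)·(3)^1 = 9·3 = 27.
  j = 2: C(9,2)·(3)^2 = 36·9 = 324.
  V_q(n, t) = 1 + 27 + 324 = 352.
Step 2: q^n = 4^9 = 262144.
Step 3: Hamming bound ⌊q^n / V_q(n,t)⌋ = ⌊262144/352⌋ = 744.
Step 4: Compare |C| = 558 to 744: satisfied.
The claimed |C| lies below the Hamming bound.


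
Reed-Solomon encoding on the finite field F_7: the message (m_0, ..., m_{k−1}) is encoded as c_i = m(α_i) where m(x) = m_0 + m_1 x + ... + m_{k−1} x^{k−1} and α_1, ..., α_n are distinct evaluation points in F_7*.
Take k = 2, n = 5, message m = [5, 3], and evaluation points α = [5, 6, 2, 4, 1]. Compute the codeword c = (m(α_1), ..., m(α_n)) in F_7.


c = [6, 2, 4, 3, 1]

Message polynomial: m(x) = 5 + 3·x (mod 7).
For each evaluation point α_i, compute m(α_i) mod 7:
  α_1 = 5: Horner steps 3 → 6, so m(5) = 6.
  α_2 = 6: Horner steps 3 → 2, so m(6) = 2.
  α_3 = 2: Horner steps 3 → 4, so m(2) = 4.
  α_4 = 4: Horner steps 3 → 3, so m(4) = 3.
  α_5 = 1: Horner steps 3 → 1, so m(1) = 1.
Codeword c = [6, 2, 4, 3, 1] ∈ F_7^5.


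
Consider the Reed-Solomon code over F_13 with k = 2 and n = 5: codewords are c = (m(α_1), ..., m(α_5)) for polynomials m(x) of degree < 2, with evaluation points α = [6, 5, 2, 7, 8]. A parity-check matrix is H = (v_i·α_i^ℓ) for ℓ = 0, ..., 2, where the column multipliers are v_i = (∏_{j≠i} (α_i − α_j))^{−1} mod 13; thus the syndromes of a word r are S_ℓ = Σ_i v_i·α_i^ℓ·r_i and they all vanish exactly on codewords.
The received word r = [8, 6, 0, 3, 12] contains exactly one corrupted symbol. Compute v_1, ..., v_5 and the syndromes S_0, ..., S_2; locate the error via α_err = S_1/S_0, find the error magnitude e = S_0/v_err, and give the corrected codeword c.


S = (2, 1, 7), error at position 4, error magnitude e = 6, c = [8, 6, 0, 10, 12].

Step 1: column multipliers v_i = (∏_{j≠i}(α_i − α_j))^{−1} mod 13.
  i = 1 (α = 6): (6−5)(6−2)(6−7)(6−8) = 1·4·(−1)·(−2) = 8 ≡ 8, so v_1 = 8^{−1} = 5 (mod 13).
  i = 2 (α = 5): (5−6)(5−2)(5−7)(5−8) = (−1)·3·(−2)·(−3) = −18 ≡ 8, so v_2 = 8^{−1} = 5 (mod 13).
  i = 3 (α = 2): (2−6)(2−5)(2−7)(2−8) = (−4)·(−3)·(−5)·(−6) = 360 ≡ 9, so v_3 = 9^{−1} = 3 (mod 13).
  i = 4 (α = 7): (7−6)(7−5)(7−2)(7−8) = 1·2·5·(−1) = −10 ≡ 3, so v_4 = 3^{−1} = 9 (mod 13).
  i = 5 (α = 8): (8−6)(8−5)(8−2)(8−7) = 2·3·6·1 = 36 ≡ 10, so v_5 = 10^{−1} = 4 (mod 13).
  v = [5, 5, 3, 9, 4].
Step 2: syndromes of r = [8, 6, 0, 3, 12] (all sums mod 13).
  S_0 = Σ v_i r_i = 5·8 + 5·6 + 3·0 + 9·3 + 4·12 = 145 ≡ 2.
  S_1 = Σ v_i α_i r_i = 5·6·8 + 5·5·6 + 3·2·0 + 9·7·3 + 4·8·12 = 963 ≡ 1.
  α_i^2 mod 13 = [10, 12, 4, 10, 12].
  S_2 = Σ v_i α_i^2 r_i = 5·10·8 + 5·12·6 + 3·4·0 + 9·10·3 + 4·12·12 = 1606 ≡ 7.
  S = (2, 1, 7) ≠ 0, so r is not a codeword (an error is present).
Step 3: locate the error. For a single error e at position i, S_ℓ = v_i·e·α_i^ℓ, so α_err = S_1/S_0.
  S_0^{−1} = 2^{−1} = 7 (mod 13), so α_err = 1·7 = 7 ≡ 7 = α_4. Error position i = 4.
  Consistency check: S_2/S_1 = 7·1 = 7 ≡ 7 = α_err ✓ (single-error assumption holds).
Step 4: error magnitude e = S_0/v_4 = S_0·∏_{j≠4}(α_4 − α_j) = 2·3 = 6 ≡ 6 (mod 13).
Step 5: correct position 4: c_4 = r_4 − e = 3 − 6 ≡ 10 (mod 13). Hence c = [8, 6, 0, 10, 12].
  Check: interpolating c through the α_i gives m(x) = 9 + 2·x (degree < 2) with m(α_i) = c_i for every i, so c is indeed a codeword.


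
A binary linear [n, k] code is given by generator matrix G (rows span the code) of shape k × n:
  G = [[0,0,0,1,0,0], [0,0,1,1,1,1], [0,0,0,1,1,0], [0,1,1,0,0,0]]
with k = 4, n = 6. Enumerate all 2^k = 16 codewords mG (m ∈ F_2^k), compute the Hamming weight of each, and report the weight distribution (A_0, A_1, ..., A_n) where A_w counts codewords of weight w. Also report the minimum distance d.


Weight distribution: A_0 = 1, A_1 = 2, A_2 = 4, A_3 = 6, A_4 = 3. Minimum distance d = 1.

Enumerate all 2^4 = 16 messages m ∈ F_2^4.
For each, compute codeword c = mG in F_2^6, then tally its weight.
  m = 0000 → c = 000000, weight = 0.
  m = 1000 → c = 000100, weight = 1.
  m = 0100 → c = 001111, weight = 4.
  m = 1100 → c = 001011, weight = 3.
  m = 0010 → c = 000110, weight = 2.
  m = 1010 → c = 000010, weight = 1.
  m = 0110 → c = 001001, weight = 2.
  m = 1110 → c = 001101, weight = 3.
  m = 0001 → c = 011000, weight = 2.
  m = 1001 → c = 011100, weight = 3.
  m = 0101 → c = 010111, weight = 4.
  m = 1101 → c = 010011, weight = 3.
  m = 0011 → c = 011110, weight = 4.
  m = 1011 → c = 011010, weight = 3.
  m = 0111 → c = 010001, weight = 2.
  m = 1111 → c = 010101, weight = 3.
Tally weights:
  weight 0: 1 codewords.
  weight 1: 2 codewords.
  weight 2: 4 codewords.
  weight 3: 6 codewords.
  weight 4: 3 codewords.
Minimum distance d = smallest w > 0 with A_w > 0 = 1.
Sanity: Σ A_w = 16 = 2^4 = 16 ✓.


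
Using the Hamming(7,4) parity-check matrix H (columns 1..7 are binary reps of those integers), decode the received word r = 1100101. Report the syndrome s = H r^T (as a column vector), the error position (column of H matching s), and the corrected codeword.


s = (0, 0, 1)^T, error position = 1, corrected codeword c = 0100101

Compute s = H r^T mod 2 one row at a time:
  s_1 = 0 + 1 + 0 + 1 = 2 ≡ 0 (mod 2).
  s_2 = 1 + 0 + 0 + 1 = 2 ≡ 0 (mod 2).
  s_3 = 1 + 0 + 1 + 1 = 3 ≡ 1 (mod 2).
s = (0, 0, 1)^T — this equals column 1 of H (binary 001), so error is at position 1.
Correct: flip bit 1 of r = 1100101 to get c = 0100101.


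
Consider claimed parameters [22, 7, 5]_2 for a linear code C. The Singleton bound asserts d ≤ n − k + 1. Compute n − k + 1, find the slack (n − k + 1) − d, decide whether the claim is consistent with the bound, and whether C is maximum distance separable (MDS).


Singleton RHS = n − k + 1 = 16, slack = 11, bound satisfied, not MDS.

Singleton bound: d ≤ n − k + 1.
Here n = 22, k = 7, so n − k + 1 = 16.
Given d = 5, check d ≤ 16: YES.
Slack = (n − k + 1) − d = 11.
The code is NOT MDS (slack = 11 > 0).
Description: the claimed parameters are [22, 7, 5]_2; such a code would be non-MDS.


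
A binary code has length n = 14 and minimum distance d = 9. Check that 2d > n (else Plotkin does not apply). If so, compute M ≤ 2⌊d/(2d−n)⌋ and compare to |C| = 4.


Plotkin bound M ≤ 4; given |C| = 4 ≤ bound (satisfied).

Check applicability: 2d = 18, n = 14.
2d − n = 4 > 0, so Plotkin applies.
Compute d/(2d−n) = 9/4 ≈ 2.2500.
⌊d/(2d−n)⌋ = 2.
Plotkin bound: M ≤ 2·2 = 4.
Given |C| = 4, check: satisfied.
This |C| is at the Plotkin bound.


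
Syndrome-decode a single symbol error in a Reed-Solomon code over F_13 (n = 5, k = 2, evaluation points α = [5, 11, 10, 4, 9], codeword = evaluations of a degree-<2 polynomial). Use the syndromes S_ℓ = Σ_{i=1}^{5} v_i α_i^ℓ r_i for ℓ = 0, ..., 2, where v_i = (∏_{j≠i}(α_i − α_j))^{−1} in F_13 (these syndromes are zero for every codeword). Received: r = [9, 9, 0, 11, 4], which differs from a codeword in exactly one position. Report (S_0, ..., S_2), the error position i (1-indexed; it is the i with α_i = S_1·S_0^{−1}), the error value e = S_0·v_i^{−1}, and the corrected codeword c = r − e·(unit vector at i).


S = (8, 1, 5), error at position 1, error magnitude e = 2, c = [7, 9, 0, 11, 4].

Step 1: column multipliers v_i = (∏_{j≠i}(α_i − α_j))^{−1} mod 13.
  i = 1 (α = 5): (5−11)(5−10)(5−4)(5−9) = (−6)·(−5)·1·(−4) = −120 ≡ 10, so v_1 = 10^{−1} = 4 (mod 13).
  i = 2 (α = 11): (11−5)(11−10)(11−4)(11−9) = 6·1·7·2 = 84 ≡ 6, so v_2 = 6^{−1} = 11 (mod 13).
  i = 3 (α = 10): (10−5)(10−11)(10−4)(10−9) = 5·(−1)·6·1 = −30 ≡ 9, so v_3 = 9^{−1} = 3 (mod 13).
  i = 4 (α = 4): (4−5)(4−11)(4−10)(4−9) = (−1)·(−7)·(−6)·(−5) = 210 ≡ 2, so v_4 = 2^{−1} = 7 (mod 13).
  i = 5 (α = 9): (9−5)(9−11)(9−10)(9−4) = 4·(−2)·(−1)·5 = 40 ≡ 1, so v_5 = 1^{−1} = 1 (mod 13).
  v = [4, 11, 3, 7, 1].
Step 2: syndromes of r = [9, 9, 0, 11, 4] (all sums mod 13).
  S_0 = Σ v_i r_i = 4·9 + 11·9 + 3·0 + 7·11 + 1·4 = 216 ≡ 8.
  S_1 = Σ v_i α_i r_i = 4·5·9 + 11·11·9 + 3·10·0 + 7·4·11 + 1·9·4 = 1613 ≡ 1.
  α_i^2 mod 13 = [12, 4, 9, 3, 3].
  S_2 = Σ v_i α_i^2 r_i = 4·12·9 + 11·4·9 + 3·9·0 + 7·3·11 + 1·3·4 = 1071 ≡ 5.
  S = (8, 1, 5) ≠ 0, so r is not a codeword (an error is present).
Step 3: locate the error. For a single error e at position i, S_ℓ = v_i·e·α_i^ℓ, so α_err = S_1/S_0.
  S_0^{−1} = 8^{−1} = 5 (mod 13), so α_err = 1·5 = 5 ≡ 5 = α_1. Error position i = 1.
  Consistency check: S_2/S_1 = 5·1 = 5 ≡ 5 = α_err ✓ (single-error assumption holds).
Step 4: error magnitude e = S_0/v_1 = S_0·∏_{j≠1}(α_1 − α_j) = 8·10 = 80 ≡ 2 (mod 13).
Step 5: correct position 1: c_1 = r_1 − e = 9 − 2 ≡ 7 (mod 13). Hence c = [7, 9, 0, 11, 4].
  Check: interpolating c through the α_i gives m(x) = 1 + 9·x (degree < 2) with m(α_i) = c_i for every i, so c is indeed a codeword.
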